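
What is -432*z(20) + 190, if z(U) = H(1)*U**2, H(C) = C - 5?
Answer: 691390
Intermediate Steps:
H(C) = -5 + C
z(U) = -4*U**2 (z(U) = (-5 + 1)*U**2 = -4*U**2)
-432*z(20) + 190 = -(-1728)*20**2 + 190 = -(-1728)*400 + 190 = -432*(-1600) + 190 = 691200 + 190 = 691390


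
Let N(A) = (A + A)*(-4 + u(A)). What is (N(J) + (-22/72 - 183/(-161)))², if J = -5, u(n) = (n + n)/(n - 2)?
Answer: 23671976449/33593616 ≈ 704.66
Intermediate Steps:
u(n) = 2*n/(-2 + n) (u(n) = (2*n)/(-2 + n) = 2*n/(-2 + n))
N(A) = 2*A*(-4 + 2*A/(-2 + A)) (N(A) = (A + A)*(-4 + 2*A/(-2 + A)) = (2*A)*(-4 + 2*A/(-2 + A)) = 2*A*(-4 + 2*A/(-2 + A)))
(N(J) + (-22/72 - 183/(-161)))² = (4*(-5)*(4 - 1*(-5))/(-2 - 5) + (-22/72 - 183/(-161)))² = (4*(-5)*(4 + 5)/(-7) + (-22*1/72 - 183*(-1/161)))² = (4*(-5)*(-⅐)*9 + (-11/36 + 183/161))² = (180/7 + 4817/5796)² = (153857/5796)² = 23671976449/33593616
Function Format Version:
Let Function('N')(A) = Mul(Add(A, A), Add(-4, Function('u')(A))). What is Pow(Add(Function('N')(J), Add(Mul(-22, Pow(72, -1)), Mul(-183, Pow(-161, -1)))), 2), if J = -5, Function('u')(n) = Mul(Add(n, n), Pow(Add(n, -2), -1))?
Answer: Rational(23671976449, 33593616) ≈ 704.66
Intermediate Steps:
Function('u')(n) = Mul(2, n, Pow(Add(-2, n), -1)) (Function('u')(n) = Mul(Mul(2, n), Pow(Add(-2, n), -1)) = Mul(2, n, Pow(Add(-2, n), -1)))
Function('N')(A) = Mul(2, A, Add(-4, Mul(2, A, Pow(Add(-2, A), -1)))) (Function('N')(A) = Mul(Add(A, A), Add(-4, Mul(2, A, Pow(Add(-2, A), -1)))) = Mul(Mul(2, A), Add(-4, Mul(2, A, Pow(Add(-2, A), -1)))) = Mul(2, A, Add(-4, Mul(2, A, Pow(Add(-2, A), -1)))))
Pow(Add(Function('N')(J), Add(Mul(-22, Pow(72, -1)), Mul(-183, Pow(-161, -1)))), 2) = Pow(Add(Mul(4, -5, Pow(Add(-2, -5), -1), Add(4, Mul(-1, -5))), Add(Mul(-22, Pow(72, -1)), Mul(-183, Pow(-161, -1)))), 2) = Pow(Add(Mul(4, -5, Pow(-7, -1), Add(4, 5)), Add(Mul(-22, Rational(1, 72)), Mul(-183, Rational(-1, 161)))), 2) = Pow(Add(Mul(4, -5, Rational(-1, 7), 9), Add(Rational(-11, 36), Rational(183, 161))), 2) = Pow(Add(Rational(180, 7), Rational(4817, 5796)), 2) = Pow(Rational(153857, 5796), 2) = Rational(23671976449, 33593616)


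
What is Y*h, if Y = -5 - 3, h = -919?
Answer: 7352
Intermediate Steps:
Y = -8
Y*h = -8*(-919) = 7352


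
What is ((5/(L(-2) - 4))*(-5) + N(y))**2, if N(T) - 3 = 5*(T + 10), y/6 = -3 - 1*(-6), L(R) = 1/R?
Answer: 1787569/81 ≈ 22069.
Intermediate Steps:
y = 18 (y = 6*(-3 - 1*(-6)) = 6*(-3 + 6) = 6*3 = 18)
N(T) = 53 + 5*T (N(T) = 3 + 5*(T + 10) = 3 + 5*(10 + T) = 3 + (50 + 5*T) = 53 + 5*T)
((5/(L(-2) - 4))*(-5) + N(y))**2 = ((5/(1/(-2) - 4))*(-5) + (53 + 5*18))**2 = ((5/(-1/2 - 4))*(-5) + (53 + 90))**2 = ((5/(-9/2))*(-5) + 143)**2 = ((5*(-2/9))*(-5) + 143)**2 = (-10/9*(-5) + 143)**2 = (50/9 + 143)**2 = (1337/9)**2 = 1787569/81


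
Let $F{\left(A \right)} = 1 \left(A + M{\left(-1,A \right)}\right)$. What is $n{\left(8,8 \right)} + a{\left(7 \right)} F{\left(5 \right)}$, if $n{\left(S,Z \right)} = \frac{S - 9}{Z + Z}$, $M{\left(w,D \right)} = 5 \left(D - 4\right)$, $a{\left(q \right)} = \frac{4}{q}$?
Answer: $\frac{633}{112} \approx 5.6518$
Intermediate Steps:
$M{\left(w,D \right)} = -20 + 5 D$ ($M{\left(w,D \right)} = 5 \left(-4 + D\right) = -20 + 5 D$)
$F{\left(A \right)} = -20 + 6 A$ ($F{\left(A \right)} = 1 \left(A + \left(-20 + 5 A\right)\right) = 1 \left(-20 + 6 A\right) = -20 + 6 A$)
$n{\left(S,Z \right)} = \frac{-9 + S}{2 Z}$
$n{\left(8,8 \right)} + a{\left(7 \right)} F{\left(5 \right)} = \frac{-9 + 8}{2 \cdot 8} + \frac{4}{7} \left(-20 + 6 \cdot 5\right) = \frac{1}{2} \cdot \frac{1}{8} \left(-1\right) + 4 \cdot \frac{1}{7} \left(-20 + 30\right) = - \frac{1}{16} + \frac{4}{7} \cdot 10 = - \frac{1}{16} + \frac{40}{7} = \frac{633}{112}$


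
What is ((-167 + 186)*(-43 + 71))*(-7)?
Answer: -3724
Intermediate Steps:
((-167 + 186)*(-43 + 71))*(-7) = (19*28)*(-7) = 532*(-7) = -3724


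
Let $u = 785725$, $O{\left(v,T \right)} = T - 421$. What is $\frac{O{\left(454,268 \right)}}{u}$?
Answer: $- \frac{153}{785725} \approx -0.00019472$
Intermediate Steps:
$O{\left(v,T \right)} = -421 + T$
$\frac{O{\left(454,268 \right)}}{u} = \frac{-421 + 268}{785725} = \left(-153\right) \frac{1}{785725} = - \frac{153}{785725}$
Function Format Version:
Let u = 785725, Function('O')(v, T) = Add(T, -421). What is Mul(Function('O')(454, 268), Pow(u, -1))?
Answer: Rational(-153, 785725) ≈ -0.00019472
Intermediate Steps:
Function('O')(v, T) = Add(-421, T)
Mul(Function('O')(454, 268), Pow(u, -1)) = Mul(Add(-421, 268), Pow(785725, -1)) = Mul(-153, Rational(1, 785725)) = Rational(-153, 785725)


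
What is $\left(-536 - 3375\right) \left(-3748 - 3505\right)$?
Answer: $28366483$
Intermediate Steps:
$\left(-536 - 3375\right) \left(-3748 - 3505\right) = \left(-3911\right) \left(-7253\right) = 28366483$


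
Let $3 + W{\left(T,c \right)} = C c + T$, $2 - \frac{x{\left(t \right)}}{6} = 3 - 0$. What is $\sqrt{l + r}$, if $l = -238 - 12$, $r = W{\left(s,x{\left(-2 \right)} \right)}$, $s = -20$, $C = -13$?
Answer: $i \sqrt{195} \approx 13.964 i$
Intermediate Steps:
$x{\left(t \right)} = -6$ ($x{\left(t \right)} = 12 - 6 \left(3 - 0\right) = 12 - 6 \left(3 + 0\right) = 12 - 18 = -6$)
$W{\left(T,c \right)} = -3 + T - 13 c$ ($W{\left(T,c \right)} = -3 + \left(- 13 c + T\right) = -3 + \left(T - 13 c\right) = -3 + T - 13 c$)
$r = 55$ ($r = -3 - 20 - -78 = -3 - 20 + 78 = 55$)
$l = -250$ ($l = -238 - 12 = -250$)
$\sqrt{l + r} = \sqrt{-250 + 55} = \sqrt{-195} = i \sqrt{195}$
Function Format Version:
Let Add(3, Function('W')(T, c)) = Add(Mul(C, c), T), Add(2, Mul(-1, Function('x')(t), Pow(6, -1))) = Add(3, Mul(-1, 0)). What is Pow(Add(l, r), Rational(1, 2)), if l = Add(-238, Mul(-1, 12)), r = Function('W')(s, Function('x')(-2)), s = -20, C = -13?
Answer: Mul(I, Pow(195, Rational(1, 2))) ≈ Mul(13.964, I)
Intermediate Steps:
Function('x')(t) = -6 (Function('x')(t) = Add(12, Mul(-6, Add(3, Mul(-1, 0)))) = Add(12, Mul(-6, Add(3, 0))) = Add(12, Mul(-6, 3)) = Add(12, -18) = -6)
Function('W')(T, c) = Add(-3, T, Mul(-13, c)) (Function('W')(T, c) = Add(-3, Add(Mul(-13, c), T)) = Add(-3, Add(T, Mul(-13, c))) = Add(-3, T, Mul(-13, c)))
r = 55 (r = Add(-3, -20, Mul(-13, -6)) = Add(-3, -20, 78) = 55)
l = -250 (l = Add(-238, -12) = -250)
Pow(Add(l, r), Rational(1, 2)) = Pow(Add(-250, 55), Rational(1, 2)) = Pow(-195, Rational(1, 2)) = Mul(I, Pow(195, Rational(1, 2)))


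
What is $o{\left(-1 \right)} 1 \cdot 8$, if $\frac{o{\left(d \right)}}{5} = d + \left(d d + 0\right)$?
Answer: $0$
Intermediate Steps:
$o{\left(d \right)} = 5 d + 5 d^{2}$ ($o{\left(d \right)} = 5 \left(d + \left(d d + 0\right)\right) = 5 \left(d + \left(d^{2} + 0\right)\right) = 5 \left(d + d^{2}\right) = 5 d + 5 d^{2}$)
$o{\left(-1 \right)} 1 \cdot 8 = 5 \left(-1\right) \left(1 - 1\right) 1 \cdot 8 = 5 \left(-1\right) 0 \cdot 1 \cdot 8 = 0 \cdot 1 \cdot 8 = 0 \cdot 8 = 0$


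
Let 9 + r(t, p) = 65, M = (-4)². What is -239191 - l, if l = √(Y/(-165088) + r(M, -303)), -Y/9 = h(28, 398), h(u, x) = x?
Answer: -239191 - √23856531545/20636 ≈ -2.3920e+5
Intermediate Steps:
M = 16
r(t, p) = 56 (r(t, p) = -9 + 65 = 56)
Y = -3582 (Y = -9*398 = -3582)
l = √23856531545/20636 (l = √(-3582/(-165088) + 56) = √(-3582*(-1/165088) + 56) = √(1791/82544 + 56) = √(4624255/82544) = √23856531545/20636 ≈ 7.4848)
-239191 - l = -239191 - √23856531545/20636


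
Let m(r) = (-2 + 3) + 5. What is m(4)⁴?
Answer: 1296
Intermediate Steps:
m(r) = 6 (m(r) = 1 + 5 = 6)
m(4)⁴ = 6⁴ = 1296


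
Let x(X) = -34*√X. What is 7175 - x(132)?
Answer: 7175 + 68*√33 ≈ 7565.6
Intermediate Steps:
7175 - x(132) = 7175 - (-34)*√132 = 7175 - (-34)*2*√33 = 7175 - (-68)*√33 = 7175 + 68*√33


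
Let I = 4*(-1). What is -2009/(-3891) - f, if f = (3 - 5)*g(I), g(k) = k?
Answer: -29119/3891 ≈ -7.4837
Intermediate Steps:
I = -4
f = 8 (f = (3 - 5)*(-4) = -2*(-4) = 8)
-2009/(-3891) - f = -2009/(-3891) - 1*8 = -2009*(-1/3891) - 8 = 2009/3891 - 8 = -29119/3891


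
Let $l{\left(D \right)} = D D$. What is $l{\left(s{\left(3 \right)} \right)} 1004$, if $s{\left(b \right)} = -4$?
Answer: $16064$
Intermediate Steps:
$l{\left(D \right)} = D^{2}$
$l{\left(s{\left(3 \right)} \right)} 1004 = \left(-4\right)^{2} \cdot 1004 = 16 \cdot 1004 = 16064$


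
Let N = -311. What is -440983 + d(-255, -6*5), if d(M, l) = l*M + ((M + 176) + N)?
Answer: -433723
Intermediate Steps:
d(M, l) = -135 + M + M*l (d(M, l) = l*M + ((M + 176) - 311) = M*l + ((176 + M) - 311) = M*l + (-135 + M) = -135 + M + M*l)
-440983 + d(-255, -6*5) = -440983 + (-135 - 255 - (-1530)*5) = -440983 + (-135 - 255 - 255*(-30)) = -440983 + (-135 - 255 + 7650) = -440983 + 7260 = -433723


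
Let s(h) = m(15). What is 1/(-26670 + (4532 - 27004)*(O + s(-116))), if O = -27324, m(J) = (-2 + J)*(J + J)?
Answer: 1/605234178 ≈ 1.6523e-9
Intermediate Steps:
m(J) = 2*J*(-2 + J) (m(J) = (-2 + J)*(2*J) = 2*J*(-2 + J))
s(h) = 390 (s(h) = 2*15*(-2 + 15) = 2*15*13 = 390)
1/(-26670 + (4532 - 27004)*(O + s(-116))) = 1/(-26670 + (4532 - 27004)*(-27324 + 390)) = 1/(-26670 - 22472*(-26934)) = 1/(-26670 + 605260848) = 1/605234178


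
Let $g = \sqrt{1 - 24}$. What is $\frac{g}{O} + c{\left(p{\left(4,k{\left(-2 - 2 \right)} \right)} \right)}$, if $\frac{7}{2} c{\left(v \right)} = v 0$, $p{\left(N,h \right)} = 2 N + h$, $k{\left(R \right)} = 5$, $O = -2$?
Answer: $- \frac{i \sqrt{23}}{2} \approx - 2.3979 i$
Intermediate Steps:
$p{\left(N,h \right)} = h + 2 N$
$g = i \sqrt{23}$ ($g = \sqrt{-23} = i \sqrt{23} \approx 4.7958 i$)
$c{\left(v \right)} = 0$ ($c{\left(v \right)} = \frac{2 v 0}{7} = \frac{2}{7} \cdot 0 = 0$)
$\frac{g}{O} + c{\left(p{\left(4,k{\left(-2 - 2 \right)} \right)} \right)} = \frac{i \sqrt{23}}{-2} + 0 = i \sqrt{23} \left(- \frac{1}{2}\right) + 0 = - \frac{i \sqrt{23}}{2} + 0 = - \frac{i \sqrt{23}}{2}$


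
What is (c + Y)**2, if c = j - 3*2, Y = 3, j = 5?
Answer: 4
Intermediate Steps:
c = -1 (c = 5 - 3*2 = 5 - 6 = -1)
(c + Y)**2 = (-1 + 3)**2 = 2**2 = 4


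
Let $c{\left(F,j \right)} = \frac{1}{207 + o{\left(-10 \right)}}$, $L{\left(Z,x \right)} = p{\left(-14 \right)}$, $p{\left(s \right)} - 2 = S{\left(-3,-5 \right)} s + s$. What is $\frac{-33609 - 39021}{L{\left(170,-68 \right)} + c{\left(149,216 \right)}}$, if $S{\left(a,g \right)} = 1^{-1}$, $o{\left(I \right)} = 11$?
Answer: $\frac{5277780}{1889} \approx 2794.0$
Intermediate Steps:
$S{\left(a,g \right)} = 1$
$p{\left(s \right)} = 2 + 2 s$ ($p{\left(s \right)} = 2 + \left(1 s + s\right) = 2 + \left(s + s\right) = 2 + 2 s$)
$L{\left(Z,x \right)} = -26$ ($L{\left(Z,x \right)} = 2 + 2 \left(-14\right) = 2 - 28 = -26$)
$c{\left(F,j \right)} = \frac{1}{218}$ ($c{\left(F,j \right)} = \frac{1}{207 + 11} = \frac{1}{218}$)
$\frac{-33609 - 39021}{L{\left(170,-68 \right)} + c{\left(149,216 \right)}} = \frac{-33609 - 39021}{-26 + \frac{1}{218}} = - \frac{72630}{- \frac{5667}{218}} = \left(-72630\right) \left(- \frac{218}{5667}\right) = \frac{5277780}{1889}$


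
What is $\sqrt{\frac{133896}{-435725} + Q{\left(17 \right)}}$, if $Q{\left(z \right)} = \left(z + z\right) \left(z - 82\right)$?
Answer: $\frac{i \sqrt{16785628438634}}{87145} \approx 47.014 i$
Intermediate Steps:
$Q{\left(z \right)} = 2 z \left(-82 + z\right)$
$\sqrt{\frac{133896}{-435725} + Q{\left(17 \right)}} = \sqrt{\frac{133896}{-435725} + 2 \cdot 17 \left(-82 + 17\right)} = \sqrt{133896 \left(- \frac{1}{435725}\right) + 2 \cdot 17 \left(-65\right)} = \sqrt{- \frac{133896}{435725} - 2210} = \sqrt{- \frac{963086146}{435725}} = \frac{i \sqrt{16785628438634}}{87145}$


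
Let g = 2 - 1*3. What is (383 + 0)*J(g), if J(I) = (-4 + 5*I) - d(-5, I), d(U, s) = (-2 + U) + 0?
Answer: -766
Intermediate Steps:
d(U, s) = -2 + U
g = -1 (g = 2 - 3 = -1)
J(I) = 3 + 5*I (J(I) = (-4 + 5*I) - (-2 - 5) = (-4 + 5*I) - 1*(-7) = (-4 + 5*I) + 7 = 3 + 5*I)
(383 + 0)*J(g) = (383 + 0)*(3 + 5*(-1)) = 383*(3 - 5) = 383*(-2) = -766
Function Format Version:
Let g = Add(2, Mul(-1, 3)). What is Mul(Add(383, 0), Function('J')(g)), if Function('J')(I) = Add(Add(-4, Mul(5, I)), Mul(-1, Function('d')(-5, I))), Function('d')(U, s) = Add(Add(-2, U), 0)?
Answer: -766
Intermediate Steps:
Function('d')(U, s) = Add(-2, U)
g = -1 (g = Add(2, -3) = -1)
Function('J')(I) = Add(3, Mul(5, I)) (Function('J')(I) = Add(Add(-4, Mul(5, I)), Mul(-1, Add(-2, -5))) = Add(Add(-4, Mul(5, I)), Mul(-1, -7)) = Add(Add(-4, Mul(5, I)), 7) = Add(3, Mul(5, I)))
Mul(Add(383, 0), Function('J')(g)) = Mul(Add(383, 0), Add(3, Mul(5, -1))) = Mul(383, Add(3, -5)) = Mul(383, -2) = -766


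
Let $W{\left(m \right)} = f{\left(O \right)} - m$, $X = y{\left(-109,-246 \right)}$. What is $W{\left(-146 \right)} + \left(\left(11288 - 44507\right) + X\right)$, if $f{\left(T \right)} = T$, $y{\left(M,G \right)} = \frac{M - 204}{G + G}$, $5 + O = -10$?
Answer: $- \frac{16278983}{492} \approx -33087.0$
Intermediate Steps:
$O = -15$ ($O = -5 - 10 = -15$)
$y{\left(M,G \right)} = \frac{-204 + M}{2 G}$
$X = \frac{313}{492}$ ($X = \frac{-204 - 109}{2 \left(-246\right)} = \frac{1}{2} \left(- \frac{1}{246}\right) \left(-313\right) = \frac{313}{492} \approx 0.63618$)
$W{\left(m \right)} = -15 - m$
$W{\left(-146 \right)} + \left(\left(11288 - 44507\right) + X\right) = \left(-15 - -146\right) + \left(\left(11288 - 44507\right) + \frac{313}{492}\right) = \left(-15 + 146\right) + \left(-33219 + \frac{313}{492}\right) = 131 - \frac{16343435}{492} = - \frac{16278983}{492}$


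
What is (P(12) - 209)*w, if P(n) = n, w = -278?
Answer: 54766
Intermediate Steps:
(P(12) - 209)*w = (12 - 209)*(-278) = -197*(-278) = 54766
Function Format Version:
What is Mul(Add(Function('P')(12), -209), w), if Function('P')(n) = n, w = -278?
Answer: 54766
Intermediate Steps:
Mul(Add(Function('P')(12), -209), w) = Mul(Add(12, -209), -278) = Mul(-197, -278) = 54766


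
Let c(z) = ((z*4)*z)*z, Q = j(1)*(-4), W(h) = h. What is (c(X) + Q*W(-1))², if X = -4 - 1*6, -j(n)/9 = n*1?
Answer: 16289296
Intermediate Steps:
j(n) = -9*n
Q = 36 (Q = -9*1*(-4) = -9*(-4) = 36)
X = -10 (X = -4 - 6 = -10)
c(z) = 4*z³ (c(z) = ((4*z)*z)*z = (4*z²)*z = 4*z³)
(c(X) + Q*W(-1))² = (4*(-10)³ + 36*(-1))² = (4*(-1000) - 36)² = (-4000 - 36)² = (-4036)² = 16289296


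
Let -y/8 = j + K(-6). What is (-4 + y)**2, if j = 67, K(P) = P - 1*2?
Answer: 226576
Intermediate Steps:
K(P) = -2 + P (K(P) = P - 2 = -2 + P)
y = -472 (y = -8*(67 + (-2 - 6)) = -8*(67 - 8) = -8*59 = -472)
(-4 + y)**2 = (-4 - 472)**2 = (-476)**2 = 226576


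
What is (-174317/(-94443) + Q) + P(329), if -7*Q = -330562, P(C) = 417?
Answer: 31496166302/661101 ≈ 47642.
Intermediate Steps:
Q = 330562/7 (Q = -⅐*(-330562) = 330562/7 ≈ 47223.)
(-174317/(-94443) + Q) + P(329) = (-174317/(-94443) + 330562/7) + 417 = (-174317*(-1/94443) + 330562/7) + 417 = (174317/94443 + 330562/7) + 417 = 31220487185/661101 + 417 = 31496166302/661101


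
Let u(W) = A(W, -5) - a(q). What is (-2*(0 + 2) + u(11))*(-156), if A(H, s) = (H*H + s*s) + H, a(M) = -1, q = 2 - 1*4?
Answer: -24024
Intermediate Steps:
q = -2 (q = 2 - 4 = -2)
A(H, s) = H + H² + s² (A(H, s) = (H² + s²) + H = H + H² + s²)
u(W) = 26 + W + W² (u(W) = (W + W² + (-5)²) - 1*(-1) = (W + W² + 25) + 1 = (25 + W + W²) + 1 = 26 + W + W²)
(-2*(0 + 2) + u(11))*(-156) = (-2*(0 + 2) + (26 + 11 + 11²))*(-156) = (-2*2 + (26 + 11 + 121))*(-156) = (-4 + 158)*(-156) = 154*(-156) = -24024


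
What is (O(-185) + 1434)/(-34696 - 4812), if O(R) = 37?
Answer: -1471/39508 ≈ -0.037233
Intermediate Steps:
(O(-185) + 1434)/(-34696 - 4812) = (37 + 1434)/(-34696 - 4812) = 1471/(-39508) = 1471*(-1/39508) = -1471/39508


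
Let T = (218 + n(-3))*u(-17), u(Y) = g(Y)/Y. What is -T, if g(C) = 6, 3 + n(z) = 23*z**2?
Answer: 2532/17 ≈ 148.94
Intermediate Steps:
n(z) = -3 + 23*z**2
u(Y) = 6/Y
T = -2532/17 (T = (218 + (-3 + 23*(-3)**2))*(6/(-17)) = (218 + (-3 + 23*9))*(6*(-1/17)) = (218 + (-3 + 207))*(-6/17) = (218 + 204)*(-6/17) = 422*(-6/17) = -2532/17 ≈ -148.94)
-T = -1*(-2532/17) = 2532/17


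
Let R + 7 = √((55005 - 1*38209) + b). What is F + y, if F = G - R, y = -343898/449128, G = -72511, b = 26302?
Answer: -16281960205/224564 - √43098 ≈ -72712.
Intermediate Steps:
R = -7 + √43098 (R = -7 + √((55005 - 1*38209) + 26302) = -7 + √((55005 - 38209) + 26302) = -7 + √(16796 + 26302) = -7 + √43098 ≈ 200.60)
y = -171949/224564 (y = -343898*1/449128 = -171949/224564 ≈ -0.76570)
F = -72504 - √43098 (F = -72511 - (-7 + √43098) = -72511 + (7 - √43098) = -72504 - √43098 ≈ -72712.)
F + y = (-72504 - √43098) - 171949/224564 = -16281960205/224564 - √43098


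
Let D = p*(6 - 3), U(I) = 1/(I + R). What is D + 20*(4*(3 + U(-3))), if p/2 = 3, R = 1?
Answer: 218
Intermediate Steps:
U(I) = 1/(1 + I) (U(I) = 1/(I + 1) = 1/(1 + I))
p = 6 (p = 2*3 = 6)
D = 18 (D = 6*(6 - 3) = 6*3 = 18)
D + 20*(4*(3 + U(-3))) = 18 + 20*(4*(3 + 1/(1 - 3))) = 18 + 20*(4*(3 + 1/(-2))) = 18 + 20*(4*(3 - ½)) = 18 + 20*(4*(5/2)) = 18 + 20*10 = 18 + 200 = 218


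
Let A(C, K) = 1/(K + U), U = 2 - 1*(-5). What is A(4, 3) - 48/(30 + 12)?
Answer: -73/70 ≈ -1.0429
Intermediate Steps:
U = 7 (U = 2 + 5 = 7)
A(C, K) = 1/(7 + K) (A(C, K) = 1/(K + 7) = 1/(7 + K))
A(4, 3) - 48/(30 + 12) = 1/(7 + 3) - 48/(30 + 12) = 1/10 - 48/42 = 1/10 + (1/42)*(-48) = 1/10 - 8/7 = -73/70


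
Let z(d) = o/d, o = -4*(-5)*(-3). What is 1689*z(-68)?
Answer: 25335/17 ≈ 1490.3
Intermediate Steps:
o = -60 (o = 20*(-3) = -60)
z(d) = -60/d
1689*z(-68) = 1689*(-60/(-68)) = 1689*(-60*(-1/68)) = 1689*(15/17) = 25335/17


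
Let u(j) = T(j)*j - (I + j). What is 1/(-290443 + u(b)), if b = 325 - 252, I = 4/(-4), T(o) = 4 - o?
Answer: -1/295552 ≈ -3.3835e-6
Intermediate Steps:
I = -1 (I = 4*(-1/4) = -1)
b = 73
u(j) = 1 - j + j*(4 - j) (u(j) = (4 - j)*j - (-1 + j) = j*(4 - j) + (1 - j) = 1 - j + j*(4 - j))
1/(-290443 + u(b)) = 1/(-290443 + (1 - 1*73 - 1*73*(-4 + 73))) = 1/(-290443 + (1 - 73 - 1*73*69)) = 1/(-290443 + (1 - 73 - 5037)) = 1/(-290443 - 5109) = 1/(-295552) = -1/295552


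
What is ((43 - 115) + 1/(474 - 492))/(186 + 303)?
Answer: -1297/8802 ≈ -0.14735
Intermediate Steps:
((43 - 115) + 1/(474 - 492))/(186 + 303) = (-72 + 1/(-18))/489 = (-72 - 1/18)*(1/489) = -1297/18*1/489 = -1297/8802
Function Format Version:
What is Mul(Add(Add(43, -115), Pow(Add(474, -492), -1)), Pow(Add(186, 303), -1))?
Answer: Rational(-1297, 8802) ≈ -0.14735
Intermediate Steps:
Mul(Add(Add(43, -115), Pow(Add(474, -492), -1)), Pow(Add(186, 303), -1)) = Mul(Add(-72, Pow(-18, -1)), Pow(489, -1)) = Mul(Add(-72, Rational(-1, 18)), Rational(1, 489)) = Mul(Rational(-1297, 18), Rational(1, 489)) = Rational(-1297, 8802)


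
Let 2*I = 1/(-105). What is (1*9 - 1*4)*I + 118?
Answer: 4955/42 ≈ 117.98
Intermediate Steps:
I = -1/210 (I = (1/2)/(-105) = (1/2)*(-1/105) = -1/210 ≈ -0.0047619)
(1*9 - 1*4)*I + 118 = (1*9 - 1*4)*(-1/210) + 118 = (9 - 4)*(-1/210) + 118 = 5*(-1/210) + 118 = -1/42 + 118 = 4955/42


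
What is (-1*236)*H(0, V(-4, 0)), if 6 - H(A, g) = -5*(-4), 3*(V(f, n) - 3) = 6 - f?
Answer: 3304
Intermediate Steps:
V(f, n) = 5 - f/3 (V(f, n) = 3 + (6 - f)/3 = 3 + (2 - f/3) = 5 - f/3)
H(A, g) = -14 (H(A, g) = 6 - (-5)*(-4) = 6 - 1*20 = 6 - 20 = -14)
(-1*236)*H(0, V(-4, 0)) = -1*236*(-14) = -236*(-14) = 3304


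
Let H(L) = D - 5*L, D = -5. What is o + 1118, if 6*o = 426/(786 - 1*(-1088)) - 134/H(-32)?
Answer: 974143837/871410 ≈ 1117.9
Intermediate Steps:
H(L) = -5 - 5*L
o = -92543/871410 (o = (426/(786 - 1*(-1088)) - 134/(-5 - 5*(-32)))/6 = (426/(786 + 1088) - 134/(-5 + 160))/6 = (426/1874 - 134/155)/6 = (426*(1/1874) - 134*1/155)/6 = (213/937 - 134/155)/6 = (1/6)*(-92543/145235) = -92543/871410 ≈ -0.10620)
o + 1118 = -92543/871410 + 1118 = 974143837/871410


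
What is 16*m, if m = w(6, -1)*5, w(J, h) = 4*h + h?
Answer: -400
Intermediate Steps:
w(J, h) = 5*h
m = -25 (m = (5*(-1))*5 = -5*5 = -25)
16*m = 16*(-25) = -400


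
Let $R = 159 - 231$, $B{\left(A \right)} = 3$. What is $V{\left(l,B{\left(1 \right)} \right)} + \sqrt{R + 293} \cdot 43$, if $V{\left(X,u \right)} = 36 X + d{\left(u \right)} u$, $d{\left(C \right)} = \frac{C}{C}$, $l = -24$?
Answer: $-861 + 43 \sqrt{221} \approx -221.76$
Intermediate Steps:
$R = -72$
$d{\left(C \right)} = 1$
$V{\left(X,u \right)} = u + 36 X$ ($V{\left(X,u \right)} = 36 X + 1 u = 36 X + u = u + 36 X$)
$V{\left(l,B{\left(1 \right)} \right)} + \sqrt{R + 293} \cdot 43 = \left(3 + 36 \left(-24\right)\right) + \sqrt{-72 + 293} \cdot 43 = \left(3 - 864\right) + \sqrt{221} \cdot 43 = -861 + 43 \sqrt{221}$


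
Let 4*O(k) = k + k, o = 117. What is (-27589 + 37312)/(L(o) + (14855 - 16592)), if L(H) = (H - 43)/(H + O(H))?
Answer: -487539/87077 ≈ -5.5989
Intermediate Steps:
O(k) = k/2 (O(k) = (k + k)/4 = (2*k)/4 = k/2)
L(H) = 2*(-43 + H)/(3*H) (L(H) = (H - 43)/(H + H/2) = (-43 + H)/((3*H/2)) = (-43 + H)*(2/(3*H)) = 2*(-43 + H)/(3*H))
(-27589 + 37312)/(L(o) + (14855 - 16592)) = (-27589 + 37312)/((⅔)*(-43 + 117)/117 + (14855 - 16592)) = 9723/((⅔)*(1/117)*74 - 1737) = 9723/(148/351 - 1737) = 9723/(-609539/351) = 9723*(-351/609539) = -487539/87077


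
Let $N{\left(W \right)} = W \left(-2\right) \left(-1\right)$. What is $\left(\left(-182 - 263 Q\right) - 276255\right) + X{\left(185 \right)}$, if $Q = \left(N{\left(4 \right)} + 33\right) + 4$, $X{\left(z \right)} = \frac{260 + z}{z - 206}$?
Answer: $- \frac{6054157}{21} \approx -2.8829 \cdot 10^{5}$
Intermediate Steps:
$X{\left(z \right)} = \frac{260 + z}{-206 + z}$
$N{\left(W \right)} = 2 W$ ($N{\left(W \right)} = - 2 W \left(-1\right) = 2 W$)
$Q = 45$ ($Q = \left(2 \cdot 4 + 33\right) + 4 = \left(8 + 33\right) + 4 = 41 + 4 = 45$)
$\left(\left(-182 - 263 Q\right) - 276255\right) + X{\left(185 \right)} = \left(\left(-182 - 11835\right) - 276255\right) + \frac{260 + 185}{-206 + 185} = \left(\left(-182 - 11835\right) - 276255\right) + \frac{1}{-21} \cdot 445 = \left(-12017 - 276255\right) - \frac{445}{21} = -288272 - \frac{445}{21} = - \frac{6054157}{21}$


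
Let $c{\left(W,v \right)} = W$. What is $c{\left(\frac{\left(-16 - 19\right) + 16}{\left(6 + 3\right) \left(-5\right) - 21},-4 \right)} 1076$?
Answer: $\frac{10222}{33} \approx 309.76$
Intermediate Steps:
$c{\left(\frac{\left(-16 - 19\right) + 16}{\left(6 + 3\right) \left(-5\right) - 21},-4 \right)} 1076 = \frac{\left(-16 - 19\right) + 16}{\left(6 + 3\right) \left(-5\right) - 21} \cdot 1076 = \frac{\left(-16 - 19\right) + 16}{9 \left(-5\right) - 21} \cdot 1076 = \frac{-35 + 16}{-45 - 21} \cdot 1076 = - \frac{19}{-66} \cdot 1076 = \left(-19\right) \left(- \frac{1}{66}\right) 1076 = \frac{19}{66} \cdot 1076 = \frac{10222}{33}$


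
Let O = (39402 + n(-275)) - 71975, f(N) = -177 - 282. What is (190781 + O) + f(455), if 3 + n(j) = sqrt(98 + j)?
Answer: 157746 + I*sqrt(177) ≈ 1.5775e+5 + 13.304*I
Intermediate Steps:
n(j) = -3 + sqrt(98 + j)
f(N) = -459
O = -32576 + I*sqrt(177) (O = (39402 + (-3 + sqrt(98 - 275))) - 71975 = (39402 + (-3 + sqrt(-177))) - 71975 = (39402 + (-3 + I*sqrt(177))) - 71975 = (39399 + I*sqrt(177)) - 71975 = -32576 + I*sqrt(177) ≈ -32576.0 + 13.304*I)
(190781 + O) + f(455) = (190781 + (-32576 + I*sqrt(177))) - 459 = (158205 + I*sqrt(177)) - 459 = 157746 + I*sqrt(177)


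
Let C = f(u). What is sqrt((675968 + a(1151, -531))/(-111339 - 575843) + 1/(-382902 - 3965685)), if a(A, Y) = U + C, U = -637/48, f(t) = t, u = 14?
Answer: I*sqrt(140544803064913312782211422)/11953082847336 ≈ 0.99181*I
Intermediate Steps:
U = -637/48 (U = -637*1/48 = -637/48 ≈ -13.271)
C = 14
a(A, Y) = 35/48 (a(A, Y) = -637/48 + 14 = 35/48)
sqrt((675968 + a(1151, -531))/(-111339 - 575843) + 1/(-382902 - 3965685)) = sqrt((675968 + 35/48)/(-111339 - 575843) + 1/(-382902 - 3965685)) = sqrt((32446499/48)/(-687182) + 1/(-4348587)) = sqrt((32446499/48)*(-1/687182) - 1/4348587) = sqrt(-32446499/32984736 - 1/4348587) = sqrt(-47032152243883/47812331389344) = I*sqrt(140544803064913312782211422)/11953082847336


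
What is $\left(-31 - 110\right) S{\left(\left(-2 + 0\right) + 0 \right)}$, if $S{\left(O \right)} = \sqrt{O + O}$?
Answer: $- 282 i \approx - 282.0 i$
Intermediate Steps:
$S{\left(O \right)} = \sqrt{2} \sqrt{O}$ ($S{\left(O \right)} = \sqrt{2 O} = \sqrt{2} \sqrt{O}$)
$\left(-31 - 110\right) S{\left(\left(-2 + 0\right) + 0 \right)} = \left(-31 - 110\right) \sqrt{2} \sqrt{\left(-2 + 0\right) + 0} = - 141 \sqrt{2} \sqrt{-2 + 0} = - 141 \sqrt{2} \sqrt{-2} = - 141 \sqrt{2} i \sqrt{2} = - 141 \cdot 2 i = - 282 i$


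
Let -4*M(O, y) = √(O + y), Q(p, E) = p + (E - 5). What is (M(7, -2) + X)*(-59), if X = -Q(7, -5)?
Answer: -177 + 59*√5/4 ≈ -144.02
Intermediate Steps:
Q(p, E) = -5 + E + p (Q(p, E) = p + (-5 + E) = -5 + E + p)
M(O, y) = -√(O + y)/4
X = 3 (X = -(-5 - 5 + 7) = -1*(-3) = 3)
(M(7, -2) + X)*(-59) = (-√(7 - 2)/4 + 3)*(-59) = (-√5/4 + 3)*(-59) = (3 - √5/4)*(-59) = -177 + 59*√5/4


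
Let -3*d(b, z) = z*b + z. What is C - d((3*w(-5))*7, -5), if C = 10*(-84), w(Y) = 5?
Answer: -3050/3 ≈ -1016.7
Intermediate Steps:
d(b, z) = -z/3 - b*z/3 (d(b, z) = -(z*b + z)/3 = -(b*z + z)/3 = -(z + b*z)/3 = -z/3 - b*z/3)
C = -840
C - d((3*w(-5))*7, -5) = -840 - (-1)*(-5)*(1 + (3*5)*7)/3 = -840 - (-1)*(-5)*(1 + 15*7)/3 = -840 - (-1)*(-5)*(1 + 105)/3 = -840 - (-1)*(-5)*106/3 = -840 - 1*530/3 = -840 - 530/3 = -3050/3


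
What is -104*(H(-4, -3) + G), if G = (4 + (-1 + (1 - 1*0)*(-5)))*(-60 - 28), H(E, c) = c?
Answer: -17992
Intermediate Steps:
G = 176 (G = (4 + (-1 + (1 + 0)*(-5)))*(-88) = (4 + (-1 + 1*(-5)))*(-88) = (4 + (-1 - 5))*(-88) = (4 - 6)*(-88) = -2*(-88) = 176)
-104*(H(-4, -3) + G) = -104*(-3 + 176) = -104*173 = -17992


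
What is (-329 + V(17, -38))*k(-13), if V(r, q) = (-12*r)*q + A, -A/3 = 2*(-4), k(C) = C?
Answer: -96811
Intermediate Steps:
A = 24 (A = -6*(-4) = -3*(-8) = 24)
V(r, q) = 24 - 12*q*r (V(r, q) = (-12*r)*q + 24 = -12*q*r + 24 = 24 - 12*q*r)
(-329 + V(17, -38))*k(-13) = (-329 + (24 - 12*(-38)*17))*(-13) = (-329 + (24 + 7752))*(-13) = (-329 + 7776)*(-13) = 7447*(-13) = -96811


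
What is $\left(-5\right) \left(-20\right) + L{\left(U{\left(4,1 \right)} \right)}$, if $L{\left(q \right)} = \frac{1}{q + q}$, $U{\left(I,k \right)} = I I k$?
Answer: $\frac{3201}{32} \approx 100.03$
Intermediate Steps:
$U{\left(I,k \right)} = k I^{2}$ ($U{\left(I,k \right)} = I^{2} k = k I^{2}$)
$L{\left(q \right)} = \frac{1}{2 q}$
$\left(-5\right) \left(-20\right) + L{\left(U{\left(4,1 \right)} \right)} = \left(-5\right) \left(-20\right) + \frac{1}{2 \cdot 1 \cdot 4^{2}} = 100 + \frac{1}{2 \cdot 1 \cdot 16} = 100 + \frac{1}{2 \cdot 16} = 100 + \frac{1}{2} \cdot \frac{1}{16} = 100 + \frac{1}{32} = \frac{3201}{32}$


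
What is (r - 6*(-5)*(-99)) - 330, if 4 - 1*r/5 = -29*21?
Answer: -235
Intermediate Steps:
r = 3065 (r = 20 - (-145)*21 = 20 - 5*(-609) = 20 + 3045 = 3065)
(r - 6*(-5)*(-99)) - 330 = (3065 - 6*(-5)*(-99)) - 330 = (3065 + 30*(-99)) - 330 = (3065 - 2970) - 330 = 95 - 330 = -235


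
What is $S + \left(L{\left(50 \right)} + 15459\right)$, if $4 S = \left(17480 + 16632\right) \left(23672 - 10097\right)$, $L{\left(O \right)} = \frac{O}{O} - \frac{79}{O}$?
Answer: $\frac{5789152921}{50} \approx 1.1578 \cdot 10^{8}$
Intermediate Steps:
$L{\left(O \right)} = 1 - \frac{79}{O}$
$S = 115767600$ ($S = \frac{\left(17480 + 16632\right) \left(23672 - 10097\right)}{4} = \frac{34112 \cdot 13575}{4} = \frac{1}{4} \cdot 463070400 = 115767600$)
$S + \left(L{\left(50 \right)} + 15459\right) = 115767600 + \left(\frac{-79 + 50}{50} + 15459\right) = 115767600 + \left(\frac{1}{50} \left(-29\right) + 15459\right) = 115767600 + \left(- \frac{29}{50} + 15459\right) = 115767600 + \frac{772921}{50} = \frac{5789152921}{50}$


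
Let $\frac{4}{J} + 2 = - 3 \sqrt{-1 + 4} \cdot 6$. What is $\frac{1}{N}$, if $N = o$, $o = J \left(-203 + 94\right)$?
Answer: $\frac{1}{218} + \frac{9 \sqrt{3}}{218} \approx 0.076094$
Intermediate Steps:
$J = \frac{4}{-2 - 18 \sqrt{3}}$ ($J = \frac{4}{-2 + - 3 \sqrt{-1 + 4} \cdot 6} = \frac{4}{-2 + - 3 \sqrt{3} \cdot 6} = \frac{4}{-2 - 18 \sqrt{3}} \approx -0.12057$)
$o = - \frac{109}{121} + \frac{981 \sqrt{3}}{121}$ ($o = \left(\frac{1}{121} - \frac{9 \sqrt{3}}{121}\right) \left(-203 + 94\right) = \left(\frac{1}{121} - \frac{9 \sqrt{3}}{121}\right) \left(-109\right) = - \frac{109}{121} + \frac{981 \sqrt{3}}{121} \approx 13.142$)
$N = - \frac{109}{121} + \frac{981 \sqrt{3}}{121} \approx 13.142$
$\frac{1}{N} = \frac{1}{- \frac{109}{121} + \frac{981 \sqrt{3}}{121}}$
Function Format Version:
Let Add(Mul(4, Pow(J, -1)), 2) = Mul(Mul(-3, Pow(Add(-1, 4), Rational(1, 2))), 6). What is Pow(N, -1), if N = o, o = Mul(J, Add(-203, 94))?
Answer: Add(Rational(1, 218), Mul(Rational(9, 218), Pow(3, Rational(1, 2)))) ≈ 0.076094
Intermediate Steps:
J = Mul(4, Pow(Add(-2, Mul(-18, Pow(3, Rational(1, 2)))), -1)) (J = Mul(4, Pow(Add(-2, Mul(Mul(-3, Pow(Add(-1, 4), Rational(1, 2))), 6)), -1)) = Mul(4, Pow(Add(-2, Mul(Mul(-3, Pow(3, Rational(1, 2))), 6)), -1)) = Mul(4, Pow(Add(-2, Mul(-18, Pow(3, Rational(1, 2)))), -1)) ≈ -0.12057)
o = Add(Rational(-109, 121), Mul(Rational(981, 121), Pow(3, Rational(1, 2)))) (o = Mul(Add(Rational(1, 121), Mul(Rational(-9, 121), Pow(3, Rational(1, 2)))), Add(-203, 94)) = Mul(Add(Rational(1, 121), Mul(Rational(-9, 121), Pow(3, Rational(1, 2)))), -109) = Add(Rational(-109, 121), Mul(Rational(981, 121), Pow(3, Rational(1, 2)))) ≈ 13.142)
N = Add(Rational(-109, 121), Mul(Rational(981, 121), Pow(3, Rational(1, 2)))) ≈ 13.142
Pow(N, -1) = Pow(Add(Rational(-109, 121), Mul(Rational(981, 121), Pow(3, Rational(1, 2)))), -1)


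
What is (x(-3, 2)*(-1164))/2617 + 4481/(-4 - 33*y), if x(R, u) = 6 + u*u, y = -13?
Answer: 6779777/1112225 ≈ 6.0957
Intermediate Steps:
x(R, u) = 6 + u²
(x(-3, 2)*(-1164))/2617 + 4481/(-4 - 33*y) = ((6 + 2²)*(-1164))/2617 + 4481/(-4 - 33*(-13)) = ((6 + 4)*(-1164))*(1/2617) + 4481/(-4 + 429) = (10*(-1164))*(1/2617) + 4481/425 = -11640*1/2617 + 4481*(1/425) = -11640/2617 + 4481/425 = 6779777/1112225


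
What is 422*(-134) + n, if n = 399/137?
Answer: -7746677/137 ≈ -56545.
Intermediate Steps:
n = 399/137 (n = 399*(1/137) = 399/137 ≈ 2.9124)
422*(-134) + n = 422*(-134) + 399/137 = -56548 + 399/137 = -7746677/137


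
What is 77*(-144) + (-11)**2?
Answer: -10967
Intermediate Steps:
77*(-144) + (-11)**2 = -11088 + 121 = -10967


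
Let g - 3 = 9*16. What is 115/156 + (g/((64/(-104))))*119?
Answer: -8868721/312 ≈ -28425.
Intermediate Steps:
g = 147 (g = 3 + 9*16 = 3 + 144 = 147)
115/156 + (g/((64/(-104))))*119 = 115/156 + (147/((64/(-104))))*119 = 115*(1/156) + (147/((64*(-1/104))))*119 = 115/156 + (147/(-8/13))*119 = 115/156 + (147*(-13/8))*119 = 115/156 - 1911/8*119 = 115/156 - 227409/8 = -8868721/312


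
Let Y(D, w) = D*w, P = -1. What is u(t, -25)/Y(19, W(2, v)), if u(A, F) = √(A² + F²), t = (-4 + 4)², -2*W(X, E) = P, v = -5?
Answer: 50/19 ≈ 2.6316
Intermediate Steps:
W(X, E) = ½ (W(X, E) = -½*(-1) = ½)
t = 0 (t = 0² = 0)
u(t, -25)/Y(19, W(2, v)) = √(0² + (-25)²)/((19*(½))) = √(0 + 625)/(19/2) = √625*(2/19) = 25*(2/19) = 50/19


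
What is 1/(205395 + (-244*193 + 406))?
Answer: 1/158709 ≈ 6.3008e-6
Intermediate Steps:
1/(205395 + (-244*193 + 406)) = 1/(205395 + (-47092 + 406)) = 1/(205395 - 46686) = 1/158709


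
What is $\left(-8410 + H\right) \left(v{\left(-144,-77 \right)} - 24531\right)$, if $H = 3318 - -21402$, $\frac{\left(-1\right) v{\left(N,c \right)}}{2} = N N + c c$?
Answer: $-1269912910$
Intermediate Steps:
$v{\left(N,c \right)} = - 2 N^{2} - 2 c^{2}$ ($v{\left(N,c \right)} = - 2 \left(N N + c c\right) = - 2 \left(N^{2} + c^{2}\right) = - 2 N^{2} - 2 c^{2}$)
$H = 24720$ ($H = 3318 + 21402 = 24720$)
$\left(-8410 + H\right) \left(v{\left(-144,-77 \right)} - 24531\right) = \left(-8410 + 24720\right) \left(\left(- 2 \left(-144\right)^{2} - 2 \left(-77\right)^{2}\right) - 24531\right) = 16310 \left(\left(\left(-2\right) 20736 - 11858\right) - 24531\right) = 16310 \left(\left(-41472 - 11858\right) - 24531\right) = 16310 \left(-53330 - 24531\right) = 16310 \left(-77861\right) = -1269912910$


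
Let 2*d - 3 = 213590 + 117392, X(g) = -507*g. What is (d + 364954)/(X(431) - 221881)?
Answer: -1060893/880796 ≈ -1.2045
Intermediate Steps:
d = 330985/2 (d = 3/2 + (213590 + 117392)/2 = 3/2 + (½)*330982 = 3/2 + 165491 = 330985/2 ≈ 1.6549e+5)
(d + 364954)/(X(431) - 221881) = (330985/2 + 364954)/(-507*431 - 221881) = 1060893/(2*(-218517 - 221881)) = (1060893/2)/(-440398) = (1060893/2)*(-1/440398) = -1060893/880796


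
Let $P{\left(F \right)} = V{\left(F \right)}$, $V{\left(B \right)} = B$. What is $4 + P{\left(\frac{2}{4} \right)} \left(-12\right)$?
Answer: $-2$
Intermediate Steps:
$P{\left(F \right)} = F$
$4 + P{\left(\frac{2}{4} \right)} \left(-12\right) = 4 + \frac{2}{4} \left(-12\right) = 4 + 2 \cdot \frac{1}{4} \left(-12\right) = 4 + \frac{1}{2} \left(-12\right) = 4 - 6 = -2$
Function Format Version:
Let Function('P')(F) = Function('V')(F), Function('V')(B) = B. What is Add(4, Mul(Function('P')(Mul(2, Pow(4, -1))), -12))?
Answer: -2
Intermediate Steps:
Function('P')(F) = F
Add(4, Mul(Function('P')(Mul(2, Pow(4, -1))), -12)) = Add(4, Mul(Mul(2, Pow(4, -1)), -12)) = Add(4, Mul(Mul(2, Rational(1, 4)), -12)) = Add(4, Mul(Rational(1, 2), -12)) = Add(4, -6) = -2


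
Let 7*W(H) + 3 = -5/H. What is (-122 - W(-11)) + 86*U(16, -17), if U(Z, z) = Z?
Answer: 13798/11 ≈ 1254.4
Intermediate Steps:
W(H) = -3/7 - 5/(7*H) (W(H) = -3/7 + (-5/H)/7 = -3/7 - 5/(7*H))
(-122 - W(-11)) + 86*U(16, -17) = (-122 - (-5 - 3*(-11))/(7*(-11))) + 86*16 = (-122 - (-1)*(-5 + 33)/(7*11)) + 1376 = (-122 - (-1)*28/(7*11)) + 1376 = (-122 - 1*(-4/11)) + 1376 = (-122 + 4/11) + 1376 = -1338/11 + 1376 = 13798/11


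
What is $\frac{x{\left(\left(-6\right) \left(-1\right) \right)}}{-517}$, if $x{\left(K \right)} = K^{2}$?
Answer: $- \frac{36}{517} \approx -0.069633$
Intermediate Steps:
$\frac{x{\left(\left(-6\right) \left(-1\right) \right)}}{-517} = \frac{\left(\left(-6\right) \left(-1\right)\right)^{2}}{-517} = 6^{2} \left(- \frac{1}{517}\right) = 36 \left(- \frac{1}{517}\right) = - \frac{36}{517}$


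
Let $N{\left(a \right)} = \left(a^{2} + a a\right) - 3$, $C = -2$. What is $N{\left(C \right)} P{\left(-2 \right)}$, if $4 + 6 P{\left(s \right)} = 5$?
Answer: $\frac{5}{6} \approx 0.83333$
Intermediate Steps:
$N{\left(a \right)} = -3 + 2 a^{2}$ ($N{\left(a \right)} = \left(a^{2} + a^{2}\right) - 3 = 2 a^{2} - 3 = -3 + 2 a^{2}$)
$P{\left(s \right)} = \frac{1}{6}$ ($P{\left(s \right)} = - \frac{2}{3} + \frac{1}{6} \cdot 5 = - \frac{2}{3} + \frac{5}{6} = \frac{1}{6}$)
$N{\left(C \right)} P{\left(-2 \right)} = \left(-3 + 2 \left(-2\right)^{2}\right) \frac{1}{6} = \left(-3 + 2 \cdot 4\right) \frac{1}{6} = \left(-3 + 8\right) \frac{1}{6} = 5 \cdot \frac{1}{6} = \frac{5}{6}$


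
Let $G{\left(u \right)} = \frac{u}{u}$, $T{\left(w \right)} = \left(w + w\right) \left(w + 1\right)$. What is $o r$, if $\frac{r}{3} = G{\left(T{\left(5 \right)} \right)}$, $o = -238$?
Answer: $-714$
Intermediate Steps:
$T{\left(w \right)} = 2 w \left(1 + w\right)$
$G{\left(u \right)} = 1$
$r = 3$ ($r = 3 \cdot 1 = 3$)
$o r = \left(-238\right) 3 = -714$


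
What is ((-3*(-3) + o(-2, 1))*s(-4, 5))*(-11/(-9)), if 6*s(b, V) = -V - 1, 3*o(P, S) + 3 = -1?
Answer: -253/27 ≈ -9.3704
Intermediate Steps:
o(P, S) = -4/3 (o(P, S) = -1 + (1/3)*(-1) = -1 - 1/3 = -4/3)
s(b, V) = -1/6 - V/6 (s(b, V) = (-V - 1)/6 = (-1 - V)/6 = -1/6 - V/6)
((-3*(-3) + o(-2, 1))*s(-4, 5))*(-11/(-9)) = ((-3*(-3) - 4/3)*(-1/6 - 1/6*5))*(-11/(-9)) = ((9 - 4/3)*(-1/6 - 5/6))*(-11*(-1/9)) = ((23/3)*(-1))*(11/9) = -23/3*11/9 = -253/27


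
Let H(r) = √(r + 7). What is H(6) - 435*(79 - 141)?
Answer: 26970 + √13 ≈ 26974.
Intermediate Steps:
H(r) = √(7 + r)
H(6) - 435*(79 - 141) = √(7 + 6) - 435*(79 - 141) = √13 - 435*(-62) = √13 + 26970 = 26970 + √13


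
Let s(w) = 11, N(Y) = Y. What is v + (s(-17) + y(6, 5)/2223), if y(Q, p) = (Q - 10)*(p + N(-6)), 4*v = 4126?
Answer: 4634963/4446 ≈ 1042.5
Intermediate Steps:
v = 2063/2 (v = (¼)*4126 = 2063/2 ≈ 1031.5)
y(Q, p) = (-10 + Q)*(-6 + p) (y(Q, p) = (Q - 10)*(p - 6) = (-10 + Q)*(-6 + p))
v + (s(-17) + y(6, 5)/2223) = 2063/2 + (11 + (60 - 10*5 - 6*6 + 6*5)/2223) = 2063/2 + (11 + (60 - 50 - 36 + 30)*(1/2223)) = 2063/2 + (11 + 4*(1/2223)) = 2063/2 + (11 + 4/2223) = 2063/2 + 24457/2223 = 4634963/4446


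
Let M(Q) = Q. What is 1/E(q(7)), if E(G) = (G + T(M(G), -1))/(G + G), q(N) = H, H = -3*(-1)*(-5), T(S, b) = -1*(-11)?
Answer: 15/2 ≈ 7.5000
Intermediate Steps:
T(S, b) = 11
H = -15 (H = 3*(-5) = -15)
q(N) = -15
E(G) = (11 + G)/(2*G) (E(G) = (G + 11)/(G + G) = (11 + G)/((2*G)) = (11 + G)*(1/(2*G)) = (11 + G)/(2*G))
1/E(q(7)) = 1/((1/2)*(11 - 15)/(-15)) = 1/((1/2)*(-1/15)*(-4)) = 1/(2/15) = 15/2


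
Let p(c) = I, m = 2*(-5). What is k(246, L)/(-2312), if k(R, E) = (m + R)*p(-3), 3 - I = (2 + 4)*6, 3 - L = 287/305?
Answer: 1947/578 ≈ 3.3685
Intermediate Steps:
L = 628/305 (L = 3 - 287/305 = 628/305 ≈ 2.0590)
m = -10
I = -33 (I = 3 - (2 + 4)*6 = 3 - 6*6 = 3 - 1*36 = 3 - 36 = -33)
p(c) = -33
k(R, E) = 330 - 33*R (k(R, E) = (-10 + R)*(-33) = 330 - 33*R)
k(246, L)/(-2312) = (330 - 33*246)/(-2312) = (330 - 8118)*(-1/2312) = -7788*(-1/2312) = 1947/578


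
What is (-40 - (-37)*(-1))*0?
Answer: 0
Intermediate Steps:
(-40 - (-37)*(-1))*0 = (-40 - 1*37)*0 = (-40 - 37)*0 = -77*0 = 0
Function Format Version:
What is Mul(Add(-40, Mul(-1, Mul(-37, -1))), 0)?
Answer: 0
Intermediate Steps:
Mul(Add(-40, Mul(-1, Mul(-37, -1))), 0) = Mul(Add(-40, Mul(-1, 37)), 0) = Mul(Add(-40, -37), 0) = Mul(-77, 0) = 0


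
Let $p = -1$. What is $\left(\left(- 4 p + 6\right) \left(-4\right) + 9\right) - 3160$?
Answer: $-3191$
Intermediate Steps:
$\left(\left(- 4 p + 6\right) \left(-4\right) + 9\right) - 3160 = \left(\left(\left(-4\right) \left(-1\right) + 6\right) \left(-4\right) + 9\right) - 3160 = \left(\left(4 + 6\right) \left(-4\right) + 9\right) - 3160 = \left(10 \left(-4\right) + 9\right) - 3160 = \left(-40 + 9\right) - 3160 = -31 - 3160 = -3191$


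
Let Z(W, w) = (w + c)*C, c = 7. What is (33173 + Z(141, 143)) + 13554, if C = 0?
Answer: 46727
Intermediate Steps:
Z(W, w) = 0 (Z(W, w) = (w + 7)*0 = (7 + w)*0 = 0)
(33173 + Z(141, 143)) + 13554 = (33173 + 0) + 13554 = 33173 + 13554 = 46727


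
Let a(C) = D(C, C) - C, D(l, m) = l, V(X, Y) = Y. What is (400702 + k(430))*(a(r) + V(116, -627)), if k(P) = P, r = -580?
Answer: -251509764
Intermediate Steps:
a(C) = 0 (a(C) = C - C = 0)
(400702 + k(430))*(a(r) + V(116, -627)) = (400702 + 430)*(0 - 627) = 401132*(-627) = -251509764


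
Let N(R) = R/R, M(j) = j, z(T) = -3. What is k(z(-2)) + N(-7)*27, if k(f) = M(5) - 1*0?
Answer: 32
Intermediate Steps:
N(R) = 1
k(f) = 5 (k(f) = 5 - 1*0 = 5 + 0 = 5)
k(z(-2)) + N(-7)*27 = 5 + 1*27 = 5 + 27 = 32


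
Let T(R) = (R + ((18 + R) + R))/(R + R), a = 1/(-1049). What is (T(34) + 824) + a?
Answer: 14725845/17833 ≈ 825.76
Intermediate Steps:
a = -1/1049 ≈ -0.00095329
T(R) = (18 + 3*R)/(2*R) (T(R) = (R + (18 + 2*R))/((2*R)) = (18 + 3*R)*(1/(2*R)) = (18 + 3*R)/(2*R))
(T(34) + 824) + a = ((3/2 + 9/34) + 824) - 1/1049 = (30/17 + 824) - 1/1049 = 14038/17 - 1/1049 = 14725845/17833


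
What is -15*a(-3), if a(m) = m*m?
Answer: -135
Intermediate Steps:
a(m) = m**2
-15*a(-3) = -15*(-3)**2 = -15*9 = -135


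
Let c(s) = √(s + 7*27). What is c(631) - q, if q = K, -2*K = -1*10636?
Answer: -5318 + 2*√205 ≈ -5289.4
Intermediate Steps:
c(s) = √(189 + s) (c(s) = √(s + 189) = √(189 + s))
K = 5318 (K = -(-1)*10636/2 = -½*(-10636) = 5318)
q = 5318
c(631) - q = √(189 + 631) - 1*5318 = √820 - 5318 = 2*√205 - 5318 = -5318 + 2*√205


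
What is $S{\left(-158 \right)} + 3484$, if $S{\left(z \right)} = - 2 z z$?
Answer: $-46444$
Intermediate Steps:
$S{\left(z \right)} = - 2 z^{2}$
$S{\left(-158 \right)} + 3484 = - 2 \left(-158\right)^{2} + 3484 = \left(-2\right) 24964 + 3484 = -49928 + 3484 = -46444$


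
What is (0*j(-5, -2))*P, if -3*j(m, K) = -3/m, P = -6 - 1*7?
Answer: 0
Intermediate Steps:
P = -13 (P = -6 - 7 = -13)
j(m, K) = 1/m (j(m, K) = -(-1)/m = 1/m)
(0*j(-5, -2))*P = (0/(-5))*(-13) = (0*(-⅕))*(-13) = 0*(-13) = 0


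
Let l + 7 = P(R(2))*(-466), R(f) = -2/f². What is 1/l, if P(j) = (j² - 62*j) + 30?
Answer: -2/57099 ≈ -3.5027e-5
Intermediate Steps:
R(f) = -2/f²
P(j) = 30 + j² - 62*j
l = -57099/2 (l = -7 + (30 + (-2/2²)² - (-124)/2²)*(-466) = -7 + (30 + (-2*¼)² - (-124)/4)*(-466) = -7 + (30 + (-½)² - 62*(-½))*(-466) = -7 + (30 + ¼ + 31)*(-466) = -7 + (245/4)*(-466) = -7 - 57085/2 = -57099/2 ≈ -28550.)
1/l = 1/(-57099/2) = -2/57099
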